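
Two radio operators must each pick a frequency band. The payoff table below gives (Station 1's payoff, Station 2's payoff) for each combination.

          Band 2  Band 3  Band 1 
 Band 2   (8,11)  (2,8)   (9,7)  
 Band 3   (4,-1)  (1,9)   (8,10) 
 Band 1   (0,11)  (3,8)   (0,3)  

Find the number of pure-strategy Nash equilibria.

Both Band 2: Station 1 gets 8 (best alternative 4); Station 2 gets 11 (best alternative 8). Neither deviates — NE.
Both Band 1 is not a NE: Station 1 would switch to Band 2 (9 > 0).
No other cell survives both best-response checks, so there is 1 pure NE.

1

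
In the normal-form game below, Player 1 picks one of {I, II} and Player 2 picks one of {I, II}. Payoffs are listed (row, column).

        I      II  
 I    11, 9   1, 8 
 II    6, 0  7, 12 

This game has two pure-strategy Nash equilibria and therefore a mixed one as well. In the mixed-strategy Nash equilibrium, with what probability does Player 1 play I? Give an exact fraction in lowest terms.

12/13

Player 1's mix p on I must make Player 2 indifferent between I and II.
Player 2's payoff from I: 9p + 0(1−p). From II: 8p + 12(1−p).
Set equal: 1p = 12(1−p) → p = 12/13.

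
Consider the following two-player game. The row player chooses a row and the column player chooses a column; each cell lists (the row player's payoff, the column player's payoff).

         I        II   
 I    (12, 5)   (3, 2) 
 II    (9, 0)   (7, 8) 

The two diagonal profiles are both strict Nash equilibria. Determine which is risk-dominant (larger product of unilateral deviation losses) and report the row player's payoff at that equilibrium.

7

At both I: the row player loses 12 − 9 = 3 by deviating; the column player loses 5 − 2 = 3. Product = 3·3 = 9.
At both II: the row player loses 7 − 3 = 4 by deviating; the column player loses 8 − 0 = 8. Product = 4·8 = 32.
32 > 9, so both II is risk-dominant. The row player's payoff there is 7.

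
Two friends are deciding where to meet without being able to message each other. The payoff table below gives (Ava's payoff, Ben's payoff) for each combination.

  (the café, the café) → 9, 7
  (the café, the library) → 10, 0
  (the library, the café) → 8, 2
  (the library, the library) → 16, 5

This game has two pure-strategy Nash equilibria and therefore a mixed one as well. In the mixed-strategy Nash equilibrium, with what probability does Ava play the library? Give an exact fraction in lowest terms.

7/10

Ava's mix p on the café must make Ben indifferent between the café and the library.
Ben's payoff from the café: 7p + 2(1−p). From the library: 0p + 5(1−p).
Set equal: 7p = 3(1−p) → p = 3/10.
Probability on the library is 1 − 3/10 = 7/10.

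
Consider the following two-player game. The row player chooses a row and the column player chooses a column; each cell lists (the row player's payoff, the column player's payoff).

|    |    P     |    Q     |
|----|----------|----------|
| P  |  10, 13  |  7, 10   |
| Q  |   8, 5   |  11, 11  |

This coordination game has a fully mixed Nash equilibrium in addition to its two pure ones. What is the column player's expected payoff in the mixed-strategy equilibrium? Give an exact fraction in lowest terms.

31/3

The row player mixes with probability p on P, chosen so the column player is indifferent: 13p + 5(1−p) = 10p + 11(1−p) gives p = 2/3.
The column player's expected payoff is 13·2/3 + 5·1/3 = 31/3.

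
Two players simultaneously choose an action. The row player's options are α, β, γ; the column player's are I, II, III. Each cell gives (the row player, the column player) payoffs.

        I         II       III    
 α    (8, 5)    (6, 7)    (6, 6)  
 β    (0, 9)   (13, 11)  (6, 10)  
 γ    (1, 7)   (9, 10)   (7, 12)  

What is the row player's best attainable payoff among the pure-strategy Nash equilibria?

13

(β, II) is a pure NE (the row player: 13 ≥ 9; the column player: 11 ≥ 10). The row player gets 13.
(γ, III) is a pure NE (the row player: 7 ≥ 6; the column player: 12 ≥ 10). The row player gets 7.
Every other cell has a profitable deviation for at least one player. Highest of {13, 7} is 13.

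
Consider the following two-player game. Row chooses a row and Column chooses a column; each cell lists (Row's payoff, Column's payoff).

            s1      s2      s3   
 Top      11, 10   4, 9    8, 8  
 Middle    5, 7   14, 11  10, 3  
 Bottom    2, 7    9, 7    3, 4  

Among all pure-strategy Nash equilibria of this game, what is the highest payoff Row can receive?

14

(Top, s1) is a pure NE (Row: 11 ≥ 5; Column: 10 ≥ 9). Row gets 11.
(Middle, s2) is a pure NE (Row: 14 ≥ 9; Column: 11 ≥ 7). Row gets 14.
Every other cell has a profitable deviation for at least one player. Highest of {11, 14} is 14.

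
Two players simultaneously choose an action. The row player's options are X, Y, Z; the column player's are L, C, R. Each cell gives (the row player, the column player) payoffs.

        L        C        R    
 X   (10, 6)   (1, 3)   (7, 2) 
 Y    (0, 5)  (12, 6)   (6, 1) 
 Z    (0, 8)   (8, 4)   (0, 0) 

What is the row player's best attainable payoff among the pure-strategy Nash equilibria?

(X, L) is a pure NE (the row player: 10 ≥ 0; the column player: 6 ≥ 3). The row player gets 10.
(Y, C) is a pure NE (the row player: 12 ≥ 8; the column player: 6 ≥ 5). The row player gets 12.
Every other cell has a profitable deviation for at least one player. Highest of {10, 12} is 12.

12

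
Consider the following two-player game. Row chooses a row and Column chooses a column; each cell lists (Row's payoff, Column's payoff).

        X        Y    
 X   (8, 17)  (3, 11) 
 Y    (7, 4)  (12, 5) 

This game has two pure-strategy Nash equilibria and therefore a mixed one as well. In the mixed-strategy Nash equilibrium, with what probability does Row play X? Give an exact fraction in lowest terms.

Row's mix p on X must make Column indifferent between X and Y.
Column's payoff from X: 17p + 4(1−p). From Y: 11p + 5(1−p).
Set equal: 6p = 1(1−p) → p = 1/7.

1/7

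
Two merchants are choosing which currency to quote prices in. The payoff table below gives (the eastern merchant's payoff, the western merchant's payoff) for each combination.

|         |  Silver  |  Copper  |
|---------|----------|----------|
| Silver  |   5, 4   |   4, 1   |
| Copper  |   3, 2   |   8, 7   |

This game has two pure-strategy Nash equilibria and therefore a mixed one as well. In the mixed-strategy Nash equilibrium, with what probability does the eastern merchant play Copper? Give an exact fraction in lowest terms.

The eastern merchant's mix p on Silver must make the western merchant indifferent between Silver and Copper.
The western merchant's payoff from Silver: 4p + 2(1−p). From Copper: 1p + 7(1−p).
Set equal: 3p = 5(1−p) → p = 5/8.
Probability on Copper is 1 − 5/8 = 3/8.

3/8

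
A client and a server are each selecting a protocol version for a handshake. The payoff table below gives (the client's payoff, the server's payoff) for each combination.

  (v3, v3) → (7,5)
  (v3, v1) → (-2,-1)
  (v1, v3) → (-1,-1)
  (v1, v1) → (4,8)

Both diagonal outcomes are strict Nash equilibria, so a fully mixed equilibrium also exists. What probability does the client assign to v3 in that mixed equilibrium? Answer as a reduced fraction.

The client's mix p on v3 must make the server indifferent between v3 and v1.
The server's payoff from v3: 5p + (-1)(1−p). From v1: (-1)p + 8(1−p).
Set equal: 6p = 9(1−p) → p = 9/15 = 3/5.

3/5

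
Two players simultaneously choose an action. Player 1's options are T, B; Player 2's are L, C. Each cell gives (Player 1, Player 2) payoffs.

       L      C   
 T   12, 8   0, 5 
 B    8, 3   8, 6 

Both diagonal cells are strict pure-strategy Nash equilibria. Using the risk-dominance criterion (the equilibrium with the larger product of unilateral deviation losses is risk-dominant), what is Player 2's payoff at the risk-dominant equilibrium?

At (T, L): Player 1 loses 12 − 8 = 4 by deviating; Player 2 loses 8 − 5 = 3. Product = 4·3 = 12.
At (B, C): Player 1 loses 8 − 0 = 8 by deviating; Player 2 loses 6 − 3 = 3. Product = 8·3 = 24.
24 > 12, so (B, C) is risk-dominant. Player 2's payoff there is 6.

6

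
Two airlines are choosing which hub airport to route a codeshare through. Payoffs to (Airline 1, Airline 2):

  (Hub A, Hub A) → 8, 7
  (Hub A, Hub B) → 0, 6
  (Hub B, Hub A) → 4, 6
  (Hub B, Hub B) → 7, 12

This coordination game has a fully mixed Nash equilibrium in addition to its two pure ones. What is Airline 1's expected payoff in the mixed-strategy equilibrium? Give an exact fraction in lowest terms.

Airline 2 mixes with probability q on Hub A, chosen so Airline 1 is indifferent: 8q + 0(1−q) = 4q + 7(1−q) gives q = 7/11.
Airline 1's expected payoff (from either row, since indifferent) is 8·7/11 + 0·4/11 = 56/11.

56/11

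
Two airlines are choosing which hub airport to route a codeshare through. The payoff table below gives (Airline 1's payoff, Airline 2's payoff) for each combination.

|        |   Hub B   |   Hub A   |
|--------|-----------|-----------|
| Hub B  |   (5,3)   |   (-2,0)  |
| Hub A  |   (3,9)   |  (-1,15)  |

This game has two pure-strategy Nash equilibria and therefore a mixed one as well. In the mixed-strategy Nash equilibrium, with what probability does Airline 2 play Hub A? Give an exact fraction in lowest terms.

2/3

Airline 2's mix q on Hub B must make Airline 1 indifferent between Hub B and Hub A.
Airline 1's payoff from Hub B: 5q + (-2)(1−q). From Hub A: 3q + (-1)(1−q).
Set equal: 2q = 1(1−q) → q = 1/3.
Probability on Hub A is 1 − 1/3 = 2/3.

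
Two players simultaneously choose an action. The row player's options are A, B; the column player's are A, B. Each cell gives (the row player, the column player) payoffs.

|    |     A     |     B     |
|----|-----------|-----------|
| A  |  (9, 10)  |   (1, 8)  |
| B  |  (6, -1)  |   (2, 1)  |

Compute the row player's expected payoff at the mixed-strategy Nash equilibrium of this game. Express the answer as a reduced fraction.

3

The column player mixes with probability q on A, chosen so the row player is indifferent: 9q + 1(1−q) = 6q + 2(1−q) gives q = 1/4.
The row player's expected payoff (from either row, since indifferent) is 9·1/4 + 1·3/4 = 3.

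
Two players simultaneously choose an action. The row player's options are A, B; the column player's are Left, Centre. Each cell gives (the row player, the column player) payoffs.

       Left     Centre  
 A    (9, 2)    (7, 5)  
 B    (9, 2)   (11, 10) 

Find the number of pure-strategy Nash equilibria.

(B, Centre): the row player gets 11 (best alternative 7); the column player gets 10 (best alternative 2). Neither deviates — NE.
(A, Left) is not a NE: the column player would switch to Centre (5 > 2).
No other cell survives both best-response checks, so there is 1 pure NE.

1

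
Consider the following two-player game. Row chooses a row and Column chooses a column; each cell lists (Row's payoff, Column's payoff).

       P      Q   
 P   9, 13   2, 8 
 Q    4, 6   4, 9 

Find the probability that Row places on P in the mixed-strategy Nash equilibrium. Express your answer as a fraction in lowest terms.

Row's mix p on P must make Column indifferent between P and Q.
Column's payoff from P: 13p + 6(1−p). From Q: 8p + 9(1−p).
Set equal: 5p = 3(1−p) → p = 3/8.

3/8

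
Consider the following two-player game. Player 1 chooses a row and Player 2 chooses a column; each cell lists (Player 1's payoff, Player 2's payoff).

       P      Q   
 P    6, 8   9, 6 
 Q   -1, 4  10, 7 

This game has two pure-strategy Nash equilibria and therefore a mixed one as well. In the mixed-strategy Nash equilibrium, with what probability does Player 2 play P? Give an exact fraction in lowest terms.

Player 2's mix q on P must make Player 1 indifferent between P and Q.
Player 1's payoff from P: 6q + 9(1−q). From Q: (-1)q + 10(1−q).
Set equal: 7q = 1(1−q) → q = 1/8.

1/8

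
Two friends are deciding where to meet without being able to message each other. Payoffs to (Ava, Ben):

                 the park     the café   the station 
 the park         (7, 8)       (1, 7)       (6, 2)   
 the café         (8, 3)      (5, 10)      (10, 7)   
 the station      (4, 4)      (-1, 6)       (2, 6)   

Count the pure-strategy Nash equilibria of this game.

1

Both the café: Ava gets 5 (best alternative 1); Ben gets 10 (best alternative 7). Neither deviates — NE.
Both the station is not a NE: Ava would switch to the café (10 > 2).
No other cell survives both best-response checks, so there is 1 pure NE.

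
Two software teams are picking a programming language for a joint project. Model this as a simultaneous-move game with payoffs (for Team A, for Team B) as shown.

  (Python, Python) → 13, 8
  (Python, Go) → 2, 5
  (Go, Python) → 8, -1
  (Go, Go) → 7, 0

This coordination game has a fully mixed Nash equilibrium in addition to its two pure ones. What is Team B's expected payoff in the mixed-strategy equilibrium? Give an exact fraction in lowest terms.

5/4

Team A mixes with probability p on Python, chosen so Team B is indifferent: 8p + (-1)(1−p) = 5p + 0(1−p) gives p = 1/4.
Team B's expected payoff is 8·1/4 + (-1)·3/4 = 5/4.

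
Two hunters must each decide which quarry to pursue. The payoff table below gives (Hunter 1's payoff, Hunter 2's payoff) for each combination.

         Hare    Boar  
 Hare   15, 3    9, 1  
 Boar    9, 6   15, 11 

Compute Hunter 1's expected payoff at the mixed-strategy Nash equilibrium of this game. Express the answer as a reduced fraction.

Hunter 2 mixes with probability q on Hare, chosen so Hunter 1 is indifferent: 15q + 9(1−q) = 9q + 15(1−q) gives q = 1/2.
Hunter 1's expected payoff (from either row, since indifferent) is 15·1/2 + 9·1/2 = 12.

12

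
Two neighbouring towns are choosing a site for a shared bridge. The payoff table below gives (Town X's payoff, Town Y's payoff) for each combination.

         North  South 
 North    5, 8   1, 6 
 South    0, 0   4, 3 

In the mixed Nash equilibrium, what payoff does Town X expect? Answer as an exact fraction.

Town Y mixes with probability q on North, chosen so Town X is indifferent: 5q + 1(1−q) = 0q + 4(1−q) gives q = 3/8.
Town X's expected payoff (from either row, since indifferent) is 5·3/8 + 1·5/8 = 5/2.

5/2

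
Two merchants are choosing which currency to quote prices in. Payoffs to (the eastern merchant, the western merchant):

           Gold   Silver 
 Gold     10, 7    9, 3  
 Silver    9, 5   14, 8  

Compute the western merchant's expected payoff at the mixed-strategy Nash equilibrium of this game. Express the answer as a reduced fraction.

The eastern merchant mixes with probability p on Gold, chosen so the western merchant is indifferent: 7p + 5(1−p) = 3p + 8(1−p) gives p = 3/7.
The western merchant's expected payoff is 7·3/7 + 5·4/7 = 41/7.

41/7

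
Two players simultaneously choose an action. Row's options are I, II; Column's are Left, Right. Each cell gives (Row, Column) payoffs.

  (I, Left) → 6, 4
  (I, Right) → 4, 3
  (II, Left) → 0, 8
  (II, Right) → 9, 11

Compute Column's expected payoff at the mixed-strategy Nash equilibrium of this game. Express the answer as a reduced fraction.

5

Row mixes with probability p on I, chosen so Column is indifferent: 4p + 8(1−p) = 3p + 11(1−p) gives p = 3/4.
Column's expected payoff is 4·3/4 + 8·1/4 = 5.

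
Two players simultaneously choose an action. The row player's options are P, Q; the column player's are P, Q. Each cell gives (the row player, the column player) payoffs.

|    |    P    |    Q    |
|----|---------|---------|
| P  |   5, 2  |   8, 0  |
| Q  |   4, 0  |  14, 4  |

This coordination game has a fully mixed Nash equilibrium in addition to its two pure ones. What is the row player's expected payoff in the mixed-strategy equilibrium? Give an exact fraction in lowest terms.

The column player mixes with probability q on P, chosen so the row player is indifferent: 5q + 8(1−q) = 4q + 14(1−q) gives q = 6/7.
The row player's expected payoff (from either row, since indifferent) is 5·6/7 + 8·1/7 = 38/7.

38/7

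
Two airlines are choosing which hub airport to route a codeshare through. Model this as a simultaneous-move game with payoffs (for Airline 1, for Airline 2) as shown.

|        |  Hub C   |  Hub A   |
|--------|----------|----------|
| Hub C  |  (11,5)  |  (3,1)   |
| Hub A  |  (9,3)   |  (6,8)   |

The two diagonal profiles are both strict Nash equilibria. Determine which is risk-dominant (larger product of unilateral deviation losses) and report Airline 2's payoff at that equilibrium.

8

At both Hub C: Airline 1 loses 11 − 9 = 2 by deviating; Airline 2 loses 5 − 1 = 4. Product = 2·4 = 8.
At both Hub A: Airline 1 loses 6 − 3 = 3 by deviating; Airline 2 loses 8 − 3 = 5. Product = 3·5 = 15.
15 > 8, so both Hub A is risk-dominant. Airline 2's payoff there is 8.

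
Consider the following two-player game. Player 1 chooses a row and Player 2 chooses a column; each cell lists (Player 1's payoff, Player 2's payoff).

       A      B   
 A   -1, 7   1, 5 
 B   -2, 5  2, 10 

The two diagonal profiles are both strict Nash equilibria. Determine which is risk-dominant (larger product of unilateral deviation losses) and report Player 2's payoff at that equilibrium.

At both A: Player 1 loses -1 − (-2) = 1 by deviating; Player 2 loses 7 − 5 = 2. Product = 1·2 = 2.
At both B: Player 1 loses 2 − 1 = 1 by deviating; Player 2 loses 10 − 5 = 5. Product = 1·5 = 5.
5 > 2, so both B is risk-dominant. Player 2's payoff there is 10.

10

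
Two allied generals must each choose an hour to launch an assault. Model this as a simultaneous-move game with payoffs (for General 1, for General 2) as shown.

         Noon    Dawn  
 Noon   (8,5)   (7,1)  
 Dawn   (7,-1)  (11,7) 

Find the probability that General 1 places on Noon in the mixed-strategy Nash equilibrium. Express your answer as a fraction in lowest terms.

2/3

General 1's mix p on Noon must make General 2 indifferent between Noon and Dawn.
General 2's payoff from Noon: 5p + (-1)(1−p). From Dawn: 1p + 7(1−p).
Set equal: 4p = 8(1−p) → p = 8/12 = 2/3.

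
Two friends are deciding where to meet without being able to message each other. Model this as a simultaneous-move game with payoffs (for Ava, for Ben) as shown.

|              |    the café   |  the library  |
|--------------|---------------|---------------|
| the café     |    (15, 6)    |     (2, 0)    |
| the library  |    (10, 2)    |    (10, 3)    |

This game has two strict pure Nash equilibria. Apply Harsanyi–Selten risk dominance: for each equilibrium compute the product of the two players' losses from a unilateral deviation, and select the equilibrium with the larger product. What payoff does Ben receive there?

6

At both the café: Ava loses 15 − 10 = 5 by deviating; Ben loses 6 − 0 = 6. Product = 5·6 = 30.
At both the library: Ava loses 10 − 2 = 8 by deviating; Ben loses 3 − 2 = 1. Product = 8·1 = 8.
30 > 8, so both the café is risk-dominant. Ben's payoff there is 6.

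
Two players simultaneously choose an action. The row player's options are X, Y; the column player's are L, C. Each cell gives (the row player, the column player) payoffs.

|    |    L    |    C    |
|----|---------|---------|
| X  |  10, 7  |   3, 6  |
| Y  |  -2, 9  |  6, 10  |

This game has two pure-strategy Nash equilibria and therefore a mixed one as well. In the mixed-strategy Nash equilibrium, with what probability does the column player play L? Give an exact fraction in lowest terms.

The column player's mix q on L must make the row player indifferent between X and Y.
The row player's payoff from X: 10q + 3(1−q). From Y: (-2)q + 6(1−q).
Set equal: 12q = 3(1−q) → q = 3/15 = 1/5.

1/5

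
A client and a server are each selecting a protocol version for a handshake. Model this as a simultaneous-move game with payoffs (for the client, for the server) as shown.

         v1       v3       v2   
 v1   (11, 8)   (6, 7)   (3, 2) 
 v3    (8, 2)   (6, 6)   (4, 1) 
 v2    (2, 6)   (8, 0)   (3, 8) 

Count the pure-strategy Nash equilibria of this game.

1

Both v1: the client gets 11 (best alternative 8); the server gets 8 (best alternative 7). Neither deviates — NE.
Both v2 is not a NE: the client would switch to v3 (4 > 3).
No other cell survives both best-response checks, so there is 1 pure NE.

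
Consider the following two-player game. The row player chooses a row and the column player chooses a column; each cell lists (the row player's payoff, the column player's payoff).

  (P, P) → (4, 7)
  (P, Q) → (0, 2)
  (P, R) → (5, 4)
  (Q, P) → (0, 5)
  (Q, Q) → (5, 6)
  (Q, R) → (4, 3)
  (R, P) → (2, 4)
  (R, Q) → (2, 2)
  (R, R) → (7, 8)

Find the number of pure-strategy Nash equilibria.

Both P: the row player gets 4 (best alternative 2); the column player gets 7 (best alternative 4). Neither deviates — NE.
Both Q: the row player gets 5 (best alternative 2); the column player gets 6 (best alternative 5). Neither deviates — NE.
Both R: the row player gets 7 (best alternative 5); the column player gets 8 (best alternative 4). Neither deviates — NE.
(R, Q) is not a NE: the row player would switch to Q (5 > 2).
No other cell survives both best-response checks, so there are 3 pure NE.

3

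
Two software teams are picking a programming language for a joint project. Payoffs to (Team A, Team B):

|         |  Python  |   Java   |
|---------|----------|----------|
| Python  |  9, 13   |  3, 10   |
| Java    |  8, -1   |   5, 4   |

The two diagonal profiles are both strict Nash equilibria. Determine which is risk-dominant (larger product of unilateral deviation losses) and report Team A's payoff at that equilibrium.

5

At both Python: Team A loses 9 − 8 = 1 by deviating; Team B loses 13 − 10 = 3. Product = 1·3 = 3.
At both Java: Team A loses 5 − 3 = 2 by deviating; Team B loses 4 − (-1) = 5. Product = 2·5 = 10.
10 > 3, so both Java is risk-dominant. Team A's payoff there is 5.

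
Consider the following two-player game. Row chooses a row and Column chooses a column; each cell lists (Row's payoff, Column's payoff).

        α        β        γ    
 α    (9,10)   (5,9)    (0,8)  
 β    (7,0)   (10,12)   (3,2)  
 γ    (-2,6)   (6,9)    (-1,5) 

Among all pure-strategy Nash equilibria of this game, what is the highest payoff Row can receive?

10

Both α is a pure NE (Row: 9 ≥ 7; Column: 10 ≥ 9). Row gets 9.
Both β is a pure NE (Row: 10 ≥ 6; Column: 12 ≥ 2). Row gets 10.
Every other cell has a profitable deviation for at least one player. Highest of {9, 10} is 10.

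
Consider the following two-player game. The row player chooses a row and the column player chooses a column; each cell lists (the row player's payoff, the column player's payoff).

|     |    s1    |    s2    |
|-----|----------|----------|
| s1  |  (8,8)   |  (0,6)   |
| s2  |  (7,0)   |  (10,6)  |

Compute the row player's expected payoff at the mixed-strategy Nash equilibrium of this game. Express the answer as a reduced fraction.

80/11

The column player mixes with probability q on s1, chosen so the row player is indifferent: 8q + 0(1−q) = 7q + 10(1−q) gives q = 10/11.
The row player's expected payoff (from either row, since indifferent) is 8·10/11 + 0·1/11 = 80/11.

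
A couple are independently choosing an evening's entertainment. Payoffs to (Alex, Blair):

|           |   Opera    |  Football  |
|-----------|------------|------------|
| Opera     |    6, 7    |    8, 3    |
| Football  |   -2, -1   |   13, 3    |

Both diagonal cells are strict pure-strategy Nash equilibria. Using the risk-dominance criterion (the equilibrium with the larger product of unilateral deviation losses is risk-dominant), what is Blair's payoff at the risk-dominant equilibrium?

At both Opera: Alex loses 6 − (-2) = 8 by deviating; Blair loses 7 − 3 = 4. Product = 8·4 = 32.
At both Football: Alex loses 13 − 8 = 5 by deviating; Blair loses 3 − (-1) = 4. Product = 5·4 = 20.
32 > 20, so both Opera is risk-dominant. Blair's payoff there is 7.

7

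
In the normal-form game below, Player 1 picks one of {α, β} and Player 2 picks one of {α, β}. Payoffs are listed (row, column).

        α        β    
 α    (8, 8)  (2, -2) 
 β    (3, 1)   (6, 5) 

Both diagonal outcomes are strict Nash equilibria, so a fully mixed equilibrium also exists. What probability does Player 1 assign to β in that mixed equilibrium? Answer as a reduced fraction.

Player 1's mix p on α must make Player 2 indifferent between α and β.
Player 2's payoff from α: 8p + 1(1−p). From β: (-2)p + 5(1−p).
Set equal: 10p = 4(1−p) → p = 4/14 = 2/7.
Probability on β is 1 − 2/7 = 5/7.

5/7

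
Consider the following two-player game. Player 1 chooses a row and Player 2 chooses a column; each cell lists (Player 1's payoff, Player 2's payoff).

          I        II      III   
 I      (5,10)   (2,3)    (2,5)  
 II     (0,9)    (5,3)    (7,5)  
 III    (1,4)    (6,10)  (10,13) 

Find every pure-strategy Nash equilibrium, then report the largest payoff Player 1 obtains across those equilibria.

10

Both I is a pure NE (Player 1: 5 ≥ 1; Player 2: 10 ≥ 5). Player 1 gets 5.
Both III is a pure NE (Player 1: 10 ≥ 7; Player 2: 13 ≥ 10). Player 1 gets 10.
Every other cell has a profitable deviation for at least one player. Highest of {5, 10} is 10.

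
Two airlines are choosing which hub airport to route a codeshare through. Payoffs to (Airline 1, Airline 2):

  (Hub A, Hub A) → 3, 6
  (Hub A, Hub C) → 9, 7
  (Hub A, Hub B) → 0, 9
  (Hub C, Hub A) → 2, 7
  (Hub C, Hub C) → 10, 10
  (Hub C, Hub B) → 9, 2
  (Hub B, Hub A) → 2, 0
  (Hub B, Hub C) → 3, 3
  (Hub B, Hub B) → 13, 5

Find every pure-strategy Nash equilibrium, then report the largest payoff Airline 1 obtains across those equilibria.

13

Both Hub C is a pure NE (Airline 1: 10 ≥ 9; Airline 2: 10 ≥ 7). Airline 1 gets 10.
Both Hub B is a pure NE (Airline 1: 13 ≥ 9; Airline 2: 5 ≥ 3). Airline 1 gets 13.
Every other cell has a profitable deviation for at least one player. Highest of {10, 13} is 13.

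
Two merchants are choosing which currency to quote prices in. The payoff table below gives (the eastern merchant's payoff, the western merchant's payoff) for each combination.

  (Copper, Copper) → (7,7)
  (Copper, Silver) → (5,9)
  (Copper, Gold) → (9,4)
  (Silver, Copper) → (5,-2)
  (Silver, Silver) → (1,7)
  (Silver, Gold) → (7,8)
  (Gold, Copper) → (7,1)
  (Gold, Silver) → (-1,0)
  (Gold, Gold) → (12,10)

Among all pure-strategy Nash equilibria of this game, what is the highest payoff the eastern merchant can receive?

12

(Copper, Silver) is a pure NE (the eastern merchant: 5 ≥ 1; the western merchant: 9 ≥ 7). The eastern merchant gets 5.
Both Gold is a pure NE (the eastern merchant: 12 ≥ 9; the western merchant: 10 ≥ 1). The eastern merchant gets 12.
Every other cell has a profitable deviation for at least one player. Highest of {5, 12} is 12.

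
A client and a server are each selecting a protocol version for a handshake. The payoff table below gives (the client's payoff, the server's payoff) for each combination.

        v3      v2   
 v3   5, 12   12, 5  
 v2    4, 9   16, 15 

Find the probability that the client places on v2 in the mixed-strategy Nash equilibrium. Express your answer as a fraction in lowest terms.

7/13

The client's mix p on v3 must make the server indifferent between v3 and v2.
The server's payoff from v3: 12p + 9(1−p). From v2: 5p + 15(1−p).
Set equal: 7p = 6(1−p) → p = 6/13.
Probability on v2 is 1 − 6/13 = 7/13.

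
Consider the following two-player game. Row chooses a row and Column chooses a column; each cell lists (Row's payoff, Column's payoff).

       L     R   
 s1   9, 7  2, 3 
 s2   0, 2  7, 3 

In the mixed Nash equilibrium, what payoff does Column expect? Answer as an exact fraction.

3

Row mixes with probability p on s1, chosen so Column is indifferent: 7p + 2(1−p) = 3p + 3(1−p) gives p = 1/5.
Column's expected payoff is 7·1/5 + 2·4/5 = 3.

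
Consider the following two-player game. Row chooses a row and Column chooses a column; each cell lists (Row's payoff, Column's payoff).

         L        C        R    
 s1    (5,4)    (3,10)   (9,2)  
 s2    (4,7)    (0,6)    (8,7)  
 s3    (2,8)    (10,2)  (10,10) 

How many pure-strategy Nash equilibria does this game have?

(s3, R): Row gets 10 (best alternative 9); Column gets 10 (best alternative 8). Neither deviates — NE.
(s2, C) is not a NE: Row would switch to s3 (10 > 0).
No other cell survives both best-response checks, so there is 1 pure NE.

1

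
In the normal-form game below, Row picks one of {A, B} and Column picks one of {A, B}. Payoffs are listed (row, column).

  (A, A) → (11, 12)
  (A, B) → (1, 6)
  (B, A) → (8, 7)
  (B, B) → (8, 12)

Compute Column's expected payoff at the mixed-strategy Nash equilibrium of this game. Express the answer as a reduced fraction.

Row mixes with probability p on A, chosen so Column is indifferent: 12p + 7(1−p) = 6p + 12(1−p) gives p = 5/11.
Column's expected payoff is 12·5/11 + 7·6/11 = 102/11.

102/11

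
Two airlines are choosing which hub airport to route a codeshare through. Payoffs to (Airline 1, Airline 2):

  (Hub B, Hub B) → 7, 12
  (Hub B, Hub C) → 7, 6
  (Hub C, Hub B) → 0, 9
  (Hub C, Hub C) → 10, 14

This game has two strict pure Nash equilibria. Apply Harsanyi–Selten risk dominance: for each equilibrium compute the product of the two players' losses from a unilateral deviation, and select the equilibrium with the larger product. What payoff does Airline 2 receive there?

12

At both Hub B: Airline 1 loses 7 − 0 = 7 by deviating; Airline 2 loses 12 − 6 = 6. Product = 7·6 = 42.
At both Hub C: Airline 1 loses 10 − 7 = 3 by deviating; Airline 2 loses 14 − 9 = 5. Product = 3·5 = 15.
42 > 15, so both Hub B is risk-dominant. Airline 2's payoff there is 12.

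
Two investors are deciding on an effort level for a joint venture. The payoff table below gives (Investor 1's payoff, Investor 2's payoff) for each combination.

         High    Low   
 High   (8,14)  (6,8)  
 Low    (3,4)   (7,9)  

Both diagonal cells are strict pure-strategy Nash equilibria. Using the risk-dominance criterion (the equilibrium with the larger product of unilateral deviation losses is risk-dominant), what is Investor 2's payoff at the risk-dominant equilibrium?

14

At both High: Investor 1 loses 8 − 3 = 5 by deviating; Investor 2 loses 14 − 8 = 6. Product = 5·6 = 30.
At both Low: Investor 1 loses 7 − 6 = 1 by deviating; Investor 2 loses 9 − 4 = 5. Product = 1·5 = 5.
30 > 5, so both High is risk-dominant. Investor 2's payoff there is 14.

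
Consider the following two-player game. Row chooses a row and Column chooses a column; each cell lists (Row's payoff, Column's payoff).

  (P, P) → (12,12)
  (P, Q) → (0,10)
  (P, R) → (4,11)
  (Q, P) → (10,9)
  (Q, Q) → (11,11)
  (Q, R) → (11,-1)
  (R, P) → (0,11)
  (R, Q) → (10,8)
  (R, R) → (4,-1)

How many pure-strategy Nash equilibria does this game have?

Both P: Row gets 12 (best alternative 10); Column gets 12 (best alternative 11). Neither deviates — NE.
Both Q: Row gets 11 (best alternative 10); Column gets 11 (best alternative 9). Neither deviates — NE.
Both R is not a NE: Row would switch to Q (11 > 4).
No other cell survives both best-response checks, so there are 2 pure NE.

2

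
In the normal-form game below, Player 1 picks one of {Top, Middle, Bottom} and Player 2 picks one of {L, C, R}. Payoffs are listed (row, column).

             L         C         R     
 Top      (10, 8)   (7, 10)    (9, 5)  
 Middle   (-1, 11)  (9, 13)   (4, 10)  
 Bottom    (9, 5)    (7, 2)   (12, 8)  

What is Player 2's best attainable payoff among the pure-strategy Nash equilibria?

13

(Middle, C) is a pure NE (Player 1: 9 ≥ 7; Player 2: 13 ≥ 11). Player 2 gets 13.
(Bottom, R) is a pure NE (Player 1: 12 ≥ 9; Player 2: 8 ≥ 5). Player 2 gets 8.
Every other cell has a profitable deviation for at least one player. Highest of {13, 8} is 13.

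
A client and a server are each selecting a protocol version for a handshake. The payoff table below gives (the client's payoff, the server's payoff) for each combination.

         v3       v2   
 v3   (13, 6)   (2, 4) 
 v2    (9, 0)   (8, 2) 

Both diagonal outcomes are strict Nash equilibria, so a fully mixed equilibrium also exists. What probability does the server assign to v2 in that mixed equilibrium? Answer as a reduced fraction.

The server's mix q on v3 must make the client indifferent between v3 and v2.
The client's payoff from v3: 13q + 2(1−q). From v2: 9q + 8(1−q).
Set equal: 4q = 6(1−q) → q = 6/10 = 3/5.
Probability on v2 is 1 − 3/5 = 2/5.

2/5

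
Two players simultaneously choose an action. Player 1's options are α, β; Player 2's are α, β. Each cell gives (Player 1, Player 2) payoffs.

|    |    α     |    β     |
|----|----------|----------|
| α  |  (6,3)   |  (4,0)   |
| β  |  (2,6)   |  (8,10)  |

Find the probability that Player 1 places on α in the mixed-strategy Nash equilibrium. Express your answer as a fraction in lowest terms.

Player 1's mix p on α must make Player 2 indifferent between α and β.
Player 2's payoff from α: 3p + 6(1−p). From β: 0p + 10(1−p).
Set equal: 3p = 4(1−p) → p = 4/7.

4/7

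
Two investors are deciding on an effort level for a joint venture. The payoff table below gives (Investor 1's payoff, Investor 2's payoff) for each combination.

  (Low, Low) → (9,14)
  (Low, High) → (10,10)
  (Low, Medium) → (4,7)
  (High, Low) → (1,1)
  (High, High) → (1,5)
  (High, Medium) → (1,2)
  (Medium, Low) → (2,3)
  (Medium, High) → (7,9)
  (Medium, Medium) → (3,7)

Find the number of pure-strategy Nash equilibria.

1

Both Low: Investor 1 gets 9 (best alternative 2); Investor 2 gets 14 (best alternative 10). Neither deviates — NE.
Both High is not a NE: Investor 1 would switch to Low (10 > 1).
No other cell survives both best-response checks, so there is 1 pure NE.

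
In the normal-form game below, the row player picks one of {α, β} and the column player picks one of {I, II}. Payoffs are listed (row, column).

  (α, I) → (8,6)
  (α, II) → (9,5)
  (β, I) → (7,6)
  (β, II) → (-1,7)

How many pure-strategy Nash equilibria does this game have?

1

(α, I): the row player gets 8 (best alternative 7); the column player gets 6 (best alternative 5). Neither deviates — NE.
(β, II) is not a NE: the row player would switch to α (9 > -1).
No other cell survives both best-response checks, so there is 1 pure NE.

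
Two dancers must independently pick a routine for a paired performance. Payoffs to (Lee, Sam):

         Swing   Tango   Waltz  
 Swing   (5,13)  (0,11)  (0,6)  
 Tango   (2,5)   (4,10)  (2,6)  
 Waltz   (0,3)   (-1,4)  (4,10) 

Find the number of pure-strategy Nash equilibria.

Both Swing: Lee gets 5 (best alternative 2); Sam gets 13 (best alternative 11). Neither deviates — NE.
Both Tango: Lee gets 4 (best alternative 0); Sam gets 10 (best alternative 6). Neither deviates — NE.
Both Waltz: Lee gets 4 (best alternative 2); Sam gets 10 (best alternative 4). Neither deviates — NE.
(Swing, Tango) is not a NE: Lee would switch to Tango (4 > 0).
No other cell survives both best-response checks, so there are 3 pure NE.

3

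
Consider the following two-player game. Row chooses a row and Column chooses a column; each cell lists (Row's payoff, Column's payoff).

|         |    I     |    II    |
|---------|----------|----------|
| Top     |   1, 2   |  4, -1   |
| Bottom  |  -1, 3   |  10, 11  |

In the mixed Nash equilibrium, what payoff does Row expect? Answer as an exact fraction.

7/4

Column mixes with probability q on I, chosen so Row is indifferent: 1q + 4(1−q) = (-1)q + 10(1−q) gives q = 3/4.
Row's expected payoff (from either row, since indifferent) is 1·3/4 + 4·1/4 = 7/4.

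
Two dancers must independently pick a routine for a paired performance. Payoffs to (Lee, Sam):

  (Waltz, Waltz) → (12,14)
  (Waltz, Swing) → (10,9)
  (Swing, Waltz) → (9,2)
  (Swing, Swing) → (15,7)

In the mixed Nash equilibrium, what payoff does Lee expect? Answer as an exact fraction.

45/4

Sam mixes with probability q on Waltz, chosen so Lee is indifferent: 12q + 10(1−q) = 9q + 15(1−q) gives q = 5/8.
Lee's expected payoff (from either row, since indifferent) is 12·5/8 + 10·3/8 = 45/4.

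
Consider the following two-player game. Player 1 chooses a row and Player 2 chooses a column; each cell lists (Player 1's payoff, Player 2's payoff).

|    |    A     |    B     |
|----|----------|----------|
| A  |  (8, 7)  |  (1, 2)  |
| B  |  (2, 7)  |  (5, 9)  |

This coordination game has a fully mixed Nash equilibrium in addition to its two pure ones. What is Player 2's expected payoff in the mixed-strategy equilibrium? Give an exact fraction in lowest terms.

7

Player 1 mixes with probability p on A, chosen so Player 2 is indifferent: 7p + 7(1−p) = 2p + 9(1−p) gives p = 2/7.
Player 2's expected payoff is 7·2/7 + 7·5/7 = 7.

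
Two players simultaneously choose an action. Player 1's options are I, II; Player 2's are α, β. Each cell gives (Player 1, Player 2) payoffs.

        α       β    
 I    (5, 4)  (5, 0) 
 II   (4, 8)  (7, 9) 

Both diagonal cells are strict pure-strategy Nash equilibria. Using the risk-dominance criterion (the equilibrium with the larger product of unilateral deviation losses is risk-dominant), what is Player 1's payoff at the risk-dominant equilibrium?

5

At (I, α): Player 1 loses 5 − 4 = 1 by deviating; Player 2 loses 4 − 0 = 4. Product = 1·4 = 4.
At (II, β): Player 1 loses 7 − 5 = 2 by deviating; Player 2 loses 9 − 8 = 1. Product = 2·1 = 2.
4 > 2, so (I, α) is risk-dominant. Player 1's payoff there is 5.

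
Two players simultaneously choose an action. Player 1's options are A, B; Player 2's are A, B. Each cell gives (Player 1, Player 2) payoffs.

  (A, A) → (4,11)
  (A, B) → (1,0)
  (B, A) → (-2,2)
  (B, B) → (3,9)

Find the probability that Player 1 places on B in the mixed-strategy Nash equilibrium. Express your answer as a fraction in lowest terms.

11/18

Player 1's mix p on A must make Player 2 indifferent between A and B.
Player 2's payoff from A: 11p + 2(1−p). From B: 0p + 9(1−p).
Set equal: 11p = 7(1−p) → p = 7/18.
Probability on B is 1 − 7/18 = 11/18.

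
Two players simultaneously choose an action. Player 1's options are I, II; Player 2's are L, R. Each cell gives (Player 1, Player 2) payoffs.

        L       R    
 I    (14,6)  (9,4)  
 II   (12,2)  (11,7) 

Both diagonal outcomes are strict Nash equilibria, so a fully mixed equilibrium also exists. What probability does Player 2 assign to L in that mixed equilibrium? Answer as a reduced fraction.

Player 2's mix q on L must make Player 1 indifferent between I and II.
Player 1's payoff from I: 14q + 9(1−q). From II: 12q + 11(1−q).
Set equal: 2q = 2(1−q) → q = 2/4 = 1/2.

1/2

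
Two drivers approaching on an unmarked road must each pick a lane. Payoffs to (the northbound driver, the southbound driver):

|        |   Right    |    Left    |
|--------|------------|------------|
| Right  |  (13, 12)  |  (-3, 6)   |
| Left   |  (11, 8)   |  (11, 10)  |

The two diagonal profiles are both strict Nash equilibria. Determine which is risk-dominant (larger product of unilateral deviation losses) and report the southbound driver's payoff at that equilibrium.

At both Right: the northbound driver loses 13 − 11 = 2 by deviating; the southbound driver loses 12 − 6 = 6. Product = 2·6 = 12.
At both Left: the northbound driver loses 11 − (-3) = 14 by deviating; the southbound driver loses 10 − 8 = 2. Product = 14·2 = 28.
28 > 12, so both Left is risk-dominant. The southbound driver's payoff there is 10.

10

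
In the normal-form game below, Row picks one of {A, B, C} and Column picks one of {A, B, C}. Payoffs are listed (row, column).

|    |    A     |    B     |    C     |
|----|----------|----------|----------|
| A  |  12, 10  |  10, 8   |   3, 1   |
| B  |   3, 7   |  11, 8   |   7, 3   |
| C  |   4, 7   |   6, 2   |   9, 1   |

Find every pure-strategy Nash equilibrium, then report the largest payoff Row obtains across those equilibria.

Both A is a pure NE (Row: 12 ≥ 4; Column: 10 ≥ 8). Row gets 12.
Both B is a pure NE (Row: 11 ≥ 10; Column: 8 ≥ 7). Row gets 11.
Every other cell has a profitable deviation for at least one player. Highest of {12, 11} is 12.

12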